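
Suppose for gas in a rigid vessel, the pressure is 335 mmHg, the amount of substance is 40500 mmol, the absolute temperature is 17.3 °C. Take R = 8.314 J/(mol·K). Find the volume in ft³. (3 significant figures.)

77.3 ft³

From the ideal-gas law: V = nRT/P.
P = 335 mmHg = 44663 Pa; n = 40500 mmol = 40.50 mol; T = 17.3 °C = 290.4 K; R = 8.314 J/(mol·K).
V = 2.190 m³
2.190 m³ × (1 ft³ / 0.02832 m³) = 77.33 ft³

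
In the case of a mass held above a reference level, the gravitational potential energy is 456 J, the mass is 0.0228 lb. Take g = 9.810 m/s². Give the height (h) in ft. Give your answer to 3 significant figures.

Rearranging PE = m·g·h for h: h = PE/(m·g).
PE = 456 J; m = 0.0228 lb = 0.01034 kg; g = 9.810 m/s².
h = 4495 m
4495 m × (1 ft / 0.3048 m) = 14746 ft

14700 ft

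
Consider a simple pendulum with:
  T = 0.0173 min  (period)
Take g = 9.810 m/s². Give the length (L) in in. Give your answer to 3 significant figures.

10.5 in

Solving T = 2π√(L/g) for L: L = g·(T/2π)².
T = 0.0173 min = 1.038 s; g = 9.810 m/s².
L = 0.2677 m
0.2677 m × (1 in / 0.02540 m) = 10.54 in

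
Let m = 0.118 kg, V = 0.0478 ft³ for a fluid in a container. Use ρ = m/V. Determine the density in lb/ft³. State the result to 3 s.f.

5.44 lb/ft³

ρ is given directly by: ρ = m/V.
m = 0.118 kg; V = 0.0478 ft³ = 0.001354 m³.
ρ = 87.18 kg/m³
87.18 kg/m³ × (1 lb/ft³ / 16.02 kg/m³) = 5.442 lb/ft³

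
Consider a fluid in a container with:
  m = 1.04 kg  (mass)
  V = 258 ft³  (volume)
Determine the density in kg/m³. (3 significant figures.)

Directly: ρ = m/V.
m = 1.04 kg; V = 258 ft³ = 7.306 m³.
ρ = 0.1424 kg/m³

0.142 kg/m³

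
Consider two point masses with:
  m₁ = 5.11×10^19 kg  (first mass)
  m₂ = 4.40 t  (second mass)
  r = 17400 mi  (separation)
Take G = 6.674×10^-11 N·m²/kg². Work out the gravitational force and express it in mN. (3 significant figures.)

F is given directly by: F = Gm₁m₂/r².
m₁ = 5.11×10^19 kg; m₂ = 4.40 t = 4400 kg; r = 17400 mi = 2.800×10^7 m; G = 6.674×10^-11 N·m²/kg².
F = 0.01914 N
0.01914 N × (1 mN / 0.001000 N) = 19.14 mN

19.1 mN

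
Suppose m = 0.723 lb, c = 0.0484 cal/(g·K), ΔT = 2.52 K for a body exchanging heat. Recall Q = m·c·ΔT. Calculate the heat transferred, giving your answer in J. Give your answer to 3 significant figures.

Q is given directly by: Q = mcΔT.
m = 0.723 lb = 0.3279 kg; c = 0.0484 cal/(g·K) = 202.5 J/(kg·K); ΔT = 2.52 K.
Q = 167.4 J

167 J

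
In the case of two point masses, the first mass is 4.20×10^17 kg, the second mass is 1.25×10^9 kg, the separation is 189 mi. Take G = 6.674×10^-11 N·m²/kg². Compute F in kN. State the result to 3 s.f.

From Newton's law of gravitation: F = Gm₁m₂/r².
m₁ = 4.20×10^17 kg; m₂ = 1.25×10^9 kg; r = 189 mi = 3.042×10^5 m; G = 6.674×10^-11 N·m²/kg².
F = 3.787×10^5 N
3.787×10^5 N × (1 kN / 1000 N) = 378.7 kN

379 kN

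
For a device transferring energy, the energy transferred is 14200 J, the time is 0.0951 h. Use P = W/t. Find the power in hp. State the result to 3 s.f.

0.0556 hp

Directly: P = W/t.
W = 14200 J; t = 0.0951 h = 342.4 s.
P = 41.48 W  (the unit combination reduces to kg·m²/s³ = W)
41.48 W × (1 hp / 745.7 W) = 0.05562 hp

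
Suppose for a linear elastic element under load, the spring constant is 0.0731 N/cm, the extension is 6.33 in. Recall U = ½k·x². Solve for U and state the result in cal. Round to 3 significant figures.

0.0226 cal

U is given directly by: U = ½kx².
k = 0.0731 N/cm = 7.310 N/m; x = 6.33 in = 0.1608 m.
U = 0.09448 J
0.09448 J × (1 cal / 4.184 J) = 0.02258 cal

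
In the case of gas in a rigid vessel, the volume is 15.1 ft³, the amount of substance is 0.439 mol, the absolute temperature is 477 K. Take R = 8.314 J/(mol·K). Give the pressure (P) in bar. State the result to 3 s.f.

0.0407 bar

Directly: P = nRT/V.
V = 15.1 ft³ = 0.4276 m³; n = 0.439 mol; T = 477 K; R = 8.314 J/(mol·K).
P = 4072 Pa
4072 Pa × (1 bar / 1.000×10^5 Pa) = 0.04072 bar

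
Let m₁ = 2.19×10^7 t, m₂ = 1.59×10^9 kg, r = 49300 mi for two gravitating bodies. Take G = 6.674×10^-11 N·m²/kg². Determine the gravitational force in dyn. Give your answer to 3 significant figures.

0.0369 dyn

Directly: F = Gm₁m₂/r².
m₁ = 2.19×10^7 t = 2.190×10^10 kg; m₂ = 1.59×10^9 kg; r = 49300 mi = 7.934×10^7 m; G = 6.674×10^-11 N·m²/kg².
F = 3.692×10^-7 N
3.692×10^-7 N × (1 dyn / 1.000×10^-5 N) = 0.03692 dyn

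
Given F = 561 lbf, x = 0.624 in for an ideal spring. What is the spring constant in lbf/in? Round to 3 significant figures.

899 lbf/in

Rearranging: k = F/x.
F = 561 lbf = 2495 N; x = 0.624 in = 0.01585 m.
k = 1.574×10^5 N/m
1.574×10^5 N/m × (1 lbf/in / 175.1 N/m) = 899.0 lbf/in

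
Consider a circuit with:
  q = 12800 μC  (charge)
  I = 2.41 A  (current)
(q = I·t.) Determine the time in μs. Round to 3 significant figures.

Rearranging: t = q/I.
q = 12800 μC = 0.01280 C; I = 2.41 A.
t = 0.005311 s
0.005311 s × (1 μs / 1.000×10^-6 s) = 5311 μs

5310 μs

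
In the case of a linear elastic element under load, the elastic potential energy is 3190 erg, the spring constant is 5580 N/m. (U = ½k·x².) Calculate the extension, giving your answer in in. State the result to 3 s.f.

0.0133 in

Solving U = ½k·x² for x: x = √(2U/k).
U = 3190 erg = 3.190×10^-4 J; k = 5580 N/m.
x = 3.381×10^-4 m
3.381×10^-4 m × (1 in / 0.02540 m) = 0.01331 in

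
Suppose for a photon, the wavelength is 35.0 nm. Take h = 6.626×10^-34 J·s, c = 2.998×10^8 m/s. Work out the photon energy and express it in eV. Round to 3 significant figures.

Directly: E = hc/λ.
λ = 35.0 nm = 3.500×10^-8 m; h = 6.626×10^-34 J·s; c = 2.998×10^8 m/s.
E = 5.676×10^-18 J  (the unit combination reduces to kg·m²/s² = J)
5.676×10^-18 J × (1 eV / 1.602×10^-19 J) = 35.42 eV

35.4 eV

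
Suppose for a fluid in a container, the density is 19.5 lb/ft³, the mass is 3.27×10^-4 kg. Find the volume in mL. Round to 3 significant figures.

1.05 mL

Rearranging ρ = m/V for V: V = m/ρ.
ρ = 19.5 lb/ft³ = 312.4 kg/m³; m = 3.27×10^-4 kg.
V = 1.047×10^-6 m³
1.047×10^-6 m³ × (1 mL / 1.000×10^-6 m³) = 1.047 mL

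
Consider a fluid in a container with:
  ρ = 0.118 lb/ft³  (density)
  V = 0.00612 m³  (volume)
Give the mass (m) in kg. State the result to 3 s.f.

Rearranging ρ = m/V for m: m = ρV.
ρ = 0.118 lb/ft³ = 1.890 kg/m³; V = 0.00612 m³.
m = 0.01157 kg

0.0116 kg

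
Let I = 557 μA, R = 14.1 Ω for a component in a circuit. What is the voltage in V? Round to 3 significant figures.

0.00785 V

From Ohm's law: V = IR.
I = 557 μA = 5.570×10^-4 A; R = 14.1 Ω.
V = 0.007854 V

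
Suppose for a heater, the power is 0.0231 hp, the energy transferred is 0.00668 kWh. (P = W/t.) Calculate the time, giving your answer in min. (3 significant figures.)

Rearranging: t = W/P.
P = 0.0231 hp = 17.23 W; W = 0.00668 kWh = 24048 J.
t = 1396 s
1396 s × (1 min / 60.00 s) = 23.27 min

23.3 min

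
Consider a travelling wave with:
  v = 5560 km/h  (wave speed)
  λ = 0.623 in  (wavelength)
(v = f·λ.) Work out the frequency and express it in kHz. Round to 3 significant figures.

Rearranging: f = v/λ.
v = 5560 km/h = 1544 m/s; λ = 0.623 in = 0.01582 m.
f = 97600 Hz
97600 Hz × (1 kHz / 1000 Hz) = 97.60 kHz

97.6 kHz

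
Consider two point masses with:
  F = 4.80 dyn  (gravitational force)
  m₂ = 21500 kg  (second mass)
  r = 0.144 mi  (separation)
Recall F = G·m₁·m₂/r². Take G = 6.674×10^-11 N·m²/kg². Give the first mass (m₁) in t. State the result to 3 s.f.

Rearranging F = G·m₁·m₂/r² for m₁: m₁ = F·r²/(G·m₂).
F = 4.80 dyn = 4.800×10^-5 N; m₂ = 21500 kg; r = 0.144 mi = 231.7 m; G = 6.674×10^-11 N·m²/kg².
m₁ = 1.797×10^6 kg
1.797×10^6 kg × (1 t / 1000 kg) = 1797 t

1800 t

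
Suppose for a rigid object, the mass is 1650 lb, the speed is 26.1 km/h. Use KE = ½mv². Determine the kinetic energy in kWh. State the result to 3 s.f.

0.00546 kWh

KE is given directly by: KE = ½mv².
m = 1650 lb = 748.4 kg; v = 26.1 km/h = 7.250 m/s.
KE = 19670 J
19670 J × (1 kWh / 3.600×10^6 J) = 0.005464 kWh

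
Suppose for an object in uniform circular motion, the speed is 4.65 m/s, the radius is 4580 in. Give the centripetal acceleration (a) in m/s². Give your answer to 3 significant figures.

a is given directly by: a = v²/r.
v = 4.65 m/s; r = 4580 in = 116.3 m.
a = 0.1859 m/s²

0.186 m/s²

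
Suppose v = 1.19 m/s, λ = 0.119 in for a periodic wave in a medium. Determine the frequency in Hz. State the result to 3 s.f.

394 Hz

Solving v = f·λ for f: f = v/λ.
v = 1.19 m/s; λ = 0.119 in = 0.003023 m.
f = 393.7 Hz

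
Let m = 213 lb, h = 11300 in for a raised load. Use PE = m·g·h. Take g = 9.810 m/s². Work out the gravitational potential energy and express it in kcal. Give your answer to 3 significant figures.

Directly: PE = mgh.
m = 213 lb = 96.62 kg; h = 11300 in = 287.0 m; g = 9.810 m/s².
PE = 2.720×10^5 J
2.720×10^5 J × (1 kcal / 4184 J) = 65.02 kcal

65.0 kcal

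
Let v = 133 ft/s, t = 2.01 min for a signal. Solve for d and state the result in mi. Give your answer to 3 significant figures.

Rearranging: d = v·t.
v = 133 ft/s = 40.54 m/s; t = 2.01 min = 120.6 s.
d = 4889 m
4889 m × (1 mi / 1609 m) = 3.038 mi

3.04 mi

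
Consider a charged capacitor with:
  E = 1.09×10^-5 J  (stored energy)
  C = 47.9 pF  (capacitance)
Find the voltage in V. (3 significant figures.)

Rearranging: V = √(2E/C).
E = 1.09×10^-5 J; C = 47.9 pF = 4.790×10^-11 F.
V = 674.6 V

675 V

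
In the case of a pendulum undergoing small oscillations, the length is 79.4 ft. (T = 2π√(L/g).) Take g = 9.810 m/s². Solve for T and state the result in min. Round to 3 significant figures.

0.164 min

T is given directly by: T = 2π√(L/g).
L = 79.4 ft = 24.20 m; g = 9.810 m/s².
T = 9.869 s
9.869 s × (1 min / 60.00 s) = 0.1645 min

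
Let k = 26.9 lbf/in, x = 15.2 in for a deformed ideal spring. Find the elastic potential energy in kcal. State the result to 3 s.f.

0.0839 kcal

U is given directly by: U = ½kx².
k = 26.9 lbf/in = 4711 N/m; x = 15.2 in = 0.3861 m.
U = 351.1 J
351.1 J × (1 kcal / 4184 J) = 0.08391 kcal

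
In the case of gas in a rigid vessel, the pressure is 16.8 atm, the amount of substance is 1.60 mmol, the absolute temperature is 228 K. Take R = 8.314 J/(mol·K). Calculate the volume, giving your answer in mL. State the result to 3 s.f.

From the ideal-gas law: V = nRT/P.
P = 16.8 atm = 1.702×10^6 Pa; n = 1.60 mmol = 0.001600 mol; T = 228 K; R = 8.314 J/(mol·K).
V = 1.782×10^-6 m³
1.782×10^-6 m³ × (1 mL / 1.000×10^-6 m³) = 1.782 mL

1.78 mL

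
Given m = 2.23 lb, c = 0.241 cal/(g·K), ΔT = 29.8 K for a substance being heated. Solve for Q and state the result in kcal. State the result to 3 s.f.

7.26 kcal

Directly: Q = mcΔT.
m = 2.23 lb = 1.012 kg; c = 0.241 cal/(g·K) = 1008 J/(kg·K); ΔT = 29.8 K.
Q = 30395 J
30395 J × (1 kcal / 4184 J) = 7.264 kcal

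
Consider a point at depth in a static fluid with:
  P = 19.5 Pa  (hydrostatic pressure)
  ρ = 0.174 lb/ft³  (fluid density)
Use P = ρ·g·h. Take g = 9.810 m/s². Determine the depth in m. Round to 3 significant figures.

Solving P = ρ·g·h for h: h = P/(ρ·g).
P = 19.5 Pa; ρ = 0.174 lb/ft³ = 2.787 kg/m³; g = 9.810 m/s².
h = 0.7132 m

0.713 m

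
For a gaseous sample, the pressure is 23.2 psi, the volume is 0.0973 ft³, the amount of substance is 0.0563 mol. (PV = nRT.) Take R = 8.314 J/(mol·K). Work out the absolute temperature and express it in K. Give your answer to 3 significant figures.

942 K

Rearranging: T = PV/(nR).
P = 23.2 psi = 1.600×10^5 Pa; V = 0.0973 ft³ = 0.002755 m³; n = 0.0563 mol; R = 8.314 J/(mol·K).
T = 941.6 K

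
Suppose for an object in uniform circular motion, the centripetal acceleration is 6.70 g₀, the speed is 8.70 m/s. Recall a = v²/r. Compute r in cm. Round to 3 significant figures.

115 cm

Rearranging a = v²/r for r: r = v²/a.
a = 6.70 g₀ = 65.70 m/s²; v = 8.70 m/s.
r = 1.152 m
1.152 m × (1 cm / 0.01000 m) = 115.2 cm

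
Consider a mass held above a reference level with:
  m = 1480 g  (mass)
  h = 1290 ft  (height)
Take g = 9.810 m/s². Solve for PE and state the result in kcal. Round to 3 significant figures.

1.36 kcal

PE is given directly by: PE = mgh.
m = 1480 g = 1.480 kg; h = 1290 ft = 393.2 m; g = 9.810 m/s².
PE = 5709 J
5709 J × (1 kcal / 4184 J) = 1.364 kcal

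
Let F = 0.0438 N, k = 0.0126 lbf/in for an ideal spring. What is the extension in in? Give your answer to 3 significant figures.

Rearranging F = k·x for x: x = F/k.
F = 0.0438 N; k = 0.0126 lbf/in = 2.207 N/m.
x = 0.01985 m
0.01985 m × (1 in / 0.02540 m) = 0.7815 in

0.781 in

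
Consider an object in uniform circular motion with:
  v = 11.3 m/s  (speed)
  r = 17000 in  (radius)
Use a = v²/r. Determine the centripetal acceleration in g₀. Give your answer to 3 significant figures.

0.0302 g₀

Directly: a = v²/r.
v = 11.3 m/s; r = 17000 in = 431.8 m.
a = 0.2957 m/s²
0.2957 m/s² × (1 g₀ / 9.807 m/s²) = 0.03015 g₀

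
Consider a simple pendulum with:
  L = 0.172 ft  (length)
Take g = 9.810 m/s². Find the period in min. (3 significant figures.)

0.00766 min

Directly: T = 2π√(L/g).
L = 0.172 ft = 0.05243 m; g = 9.810 m/s².
T = 0.4593 s
0.4593 s × (1 min / 60.00 s) = 0.007655 min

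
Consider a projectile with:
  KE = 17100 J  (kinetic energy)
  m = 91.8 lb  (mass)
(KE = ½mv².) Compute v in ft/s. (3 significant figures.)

94.0 ft/s

Rearranging: v = √(2·KE/m).
KE = 17100 J; m = 91.8 lb = 41.64 kg.
v = 28.66 m/s
28.66 m/s × (1 ft/s / 0.3048 m/s) = 94.03 ft/s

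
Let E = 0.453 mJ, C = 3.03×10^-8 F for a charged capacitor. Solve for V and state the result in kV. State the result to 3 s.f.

0.173 kV

Rearranging E = ½C·V² for V: V = √(2E/C).
E = 0.453 mJ = 4.530×10^-4 J; C = 3.03×10^-8 F.
V = 172.9 V
172.9 V × (1 kV / 1000 V) = 0.1729 kV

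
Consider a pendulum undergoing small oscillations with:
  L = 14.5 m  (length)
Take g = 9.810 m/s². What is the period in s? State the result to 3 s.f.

7.64 s

T is given directly by: T = 2π√(L/g).
L = 14.5 m; g = 9.810 m/s².
T = 7.639 s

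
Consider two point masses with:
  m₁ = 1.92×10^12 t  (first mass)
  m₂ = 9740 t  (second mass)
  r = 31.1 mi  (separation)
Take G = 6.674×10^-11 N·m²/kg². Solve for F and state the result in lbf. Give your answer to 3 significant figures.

Directly: F = Gm₁m₂/r².
m₁ = 1.92×10^12 t = 1.920×10^15 kg; m₂ = 9740 t = 9.740×10^6 kg; r = 31.1 mi = 50051 m; G = 6.674×10^-11 N·m²/kg².
F = 498.2 N  (the unit combination reduces to kg·m/s² = N)
498.2 N × (1 lbf / 4.448 N) = 112.0 lbf

112 lbf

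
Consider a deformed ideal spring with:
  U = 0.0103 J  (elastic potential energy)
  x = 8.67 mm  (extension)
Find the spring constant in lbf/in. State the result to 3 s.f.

1.56 lbf/in

Rearranging: k = 2U/x².
U = 0.0103 J; x = 8.67 mm = 0.008670 m.
k = 274.0 N/m
274.0 N/m × (1 lbf/in / 175.1 N/m) = 1.565 lbf/in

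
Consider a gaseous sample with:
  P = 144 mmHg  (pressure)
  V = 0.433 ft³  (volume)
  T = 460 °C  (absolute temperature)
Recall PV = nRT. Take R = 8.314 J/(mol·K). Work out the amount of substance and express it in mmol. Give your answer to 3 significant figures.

38.6 mmol

Rearranging PV = nRT for n: n = PV/(RT).
P = 144 mmHg = 19198 Pa; V = 0.433 ft³ = 0.01226 m³; T = 460 °C = 733.1 K; R = 8.314 J/(mol·K).
n = 0.03862 mol
0.03862 mol × (1 mmol / 0.001000 mol) = 38.62 mmol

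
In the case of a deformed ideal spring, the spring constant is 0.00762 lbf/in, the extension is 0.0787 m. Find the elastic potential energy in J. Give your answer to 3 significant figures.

U is given directly by: U = ½kx².
k = 0.00762 lbf/in = 1.334 N/m; x = 0.0787 m.
U = 0.004133 J

0.00413 J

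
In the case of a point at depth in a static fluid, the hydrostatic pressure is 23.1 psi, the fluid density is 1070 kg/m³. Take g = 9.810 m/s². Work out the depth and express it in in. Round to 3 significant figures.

597 in

Rearranging: h = P/(ρ·g).
P = 23.1 psi = 1.593×10^5 Pa; ρ = 1070 kg/m³; g = 9.810 m/s².
h = 15.17 m
15.17 m × (1 in / 0.02540 m) = 597.4 in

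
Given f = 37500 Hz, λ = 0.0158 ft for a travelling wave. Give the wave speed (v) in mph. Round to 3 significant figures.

404 mph

v is given directly by: v = fλ.
f = 37500 Hz; λ = 0.0158 ft = 0.004816 m.
v = 180.6 m/s
180.6 m/s × (1 mph / 0.4470 m/s) = 404.0 mph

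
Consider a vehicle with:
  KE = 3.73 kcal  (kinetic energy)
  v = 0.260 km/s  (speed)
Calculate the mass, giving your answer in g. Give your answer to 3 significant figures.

Rearranging KE = ½mv² for m: m = 2·KE/v².
KE = 3.73 kcal = 15606 J; v = 0.260 km/s = 260.0 m/s.
m = 0.4617 kg
0.4617 kg × (1 g / 0.001000 kg) = 461.7 g

462 g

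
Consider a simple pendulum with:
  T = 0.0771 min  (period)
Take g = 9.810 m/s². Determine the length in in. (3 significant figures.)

209 in

Rearranging T = 2π√(L/g) for L: L = g·(T/2π)².
T = 0.0771 min = 4.626 s; g = 9.810 m/s².
L = 5.318 m
5.318 m × (1 in / 0.02540 m) = 209.4 in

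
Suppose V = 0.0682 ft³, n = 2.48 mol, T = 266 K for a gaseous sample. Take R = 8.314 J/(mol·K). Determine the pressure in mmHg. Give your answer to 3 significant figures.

21300 mmHg

From the ideal-gas law: P = nRT/V.
V = 0.0682 ft³ = 0.001931 m³; n = 2.48 mol; T = 266 K; R = 8.314 J/(mol·K).
P = 2.840×10^6 Pa  (the unit combination reduces to kg/(m·s²) = Pa)
2.840×10^6 Pa × (1 mmHg / 133.3 Pa) = 21302 mmHg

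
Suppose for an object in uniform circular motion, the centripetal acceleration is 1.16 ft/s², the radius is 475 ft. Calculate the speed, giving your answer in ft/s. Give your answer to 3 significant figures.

Solving a = v²/r for v: v = √(a·r).
a = 1.16 ft/s² = 0.3536 m/s²; r = 475 ft = 144.8 m.
v = 7.155 m/s
7.155 m/s × (1 ft/s / 0.3048 m/s) = 23.47 ft/s

23.5 ft/s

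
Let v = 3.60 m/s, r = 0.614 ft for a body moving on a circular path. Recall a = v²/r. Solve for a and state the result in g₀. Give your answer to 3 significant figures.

a is given directly by: a = v²/r.
v = 3.60 m/s; r = 0.614 ft = 0.1871 m.
a = 69.25 m/s²
69.25 m/s² × (1 g₀ / 9.807 m/s²) = 7.062 g₀

7.06 g₀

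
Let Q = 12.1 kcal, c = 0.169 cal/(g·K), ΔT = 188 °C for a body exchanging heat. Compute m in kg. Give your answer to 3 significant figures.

Rearranging Q = m·c·ΔT for m: m = Q/(c·ΔT).
Q = 12.1 kcal = 50626 J; c = 0.169 cal/(g·K) = 707.1 J/(kg·K); ΔT = 188 °C = 188.0 K.
m = 0.3808 kg

0.381 kg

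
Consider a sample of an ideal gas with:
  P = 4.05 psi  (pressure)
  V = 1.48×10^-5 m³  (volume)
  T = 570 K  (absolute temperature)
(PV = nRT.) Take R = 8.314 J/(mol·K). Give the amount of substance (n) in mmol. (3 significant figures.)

From the ideal-gas law: n = PV/(RT).
P = 4.05 psi = 27924 Pa; V = 1.48×10^-5 m³; T = 570 K; R = 8.314 J/(mol·K).
n = 8.721×10^-5 mol
8.721×10^-5 mol × (1 mmol / 0.001000 mol) = 0.08721 mmol

0.0872 mmol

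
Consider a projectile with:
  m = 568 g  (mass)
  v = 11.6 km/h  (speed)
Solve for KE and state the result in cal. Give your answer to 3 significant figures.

0.705 cal

KE is given directly by: KE = ½mv².
m = 568 g = 0.5680 kg; v = 11.6 km/h = 3.222 m/s.
KE = 2.949 J
2.949 J × (1 cal / 4.184 J) = 0.7048 cal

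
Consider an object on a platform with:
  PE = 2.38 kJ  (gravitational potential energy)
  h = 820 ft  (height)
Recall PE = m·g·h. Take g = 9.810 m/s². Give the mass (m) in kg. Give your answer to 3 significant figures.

0.971 kg

Rearranging: m = PE/(g·h).
PE = 2.38 kJ = 2380 J; h = 820 ft = 249.9 m; g = 9.810 m/s².
m = 0.9707 kg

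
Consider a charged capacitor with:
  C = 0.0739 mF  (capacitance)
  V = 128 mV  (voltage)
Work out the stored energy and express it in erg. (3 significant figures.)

6.05 erg

Directly: E = ½CV².
C = 0.0739 mF = 7.390×10^-5 F; V = 128 mV = 0.1280 V.
E = 6.054×10^-7 J
6.054×10^-7 J × (1 erg / 1.000×10^-7 J) = 6.054 erg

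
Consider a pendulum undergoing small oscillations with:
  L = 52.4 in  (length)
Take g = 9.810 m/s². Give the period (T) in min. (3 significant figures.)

0.0386 min

T is given directly by: T = 2π√(L/g).
L = 52.4 in = 1.331 m; g = 9.810 m/s².
T = 2.314 s
2.314 s × (1 min / 60.00 s) = 0.03857 min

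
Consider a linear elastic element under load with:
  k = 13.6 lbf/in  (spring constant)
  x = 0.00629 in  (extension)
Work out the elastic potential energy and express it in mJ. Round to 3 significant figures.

0.0304 mJ

U is given directly by: U = ½kx².
k = 13.6 lbf/in = 2382 N/m; x = 0.00629 in = 1.598×10^-4 m.
U = 3.040×10^-5 J  (the unit combination reduces to kg·m²/s² = J)
3.040×10^-5 J × (1 mJ / 0.001000 J) = 0.03040 mJ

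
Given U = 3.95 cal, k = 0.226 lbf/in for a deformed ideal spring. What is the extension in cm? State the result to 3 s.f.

Solving U = ½k·x² for x: x = √(2U/k).
U = 3.95 cal = 16.53 J; k = 0.226 lbf/in = 39.58 N/m.
x = 0.9139 m
0.9139 m × (1 cm / 0.01000 m) = 91.39 cm

91.4 cm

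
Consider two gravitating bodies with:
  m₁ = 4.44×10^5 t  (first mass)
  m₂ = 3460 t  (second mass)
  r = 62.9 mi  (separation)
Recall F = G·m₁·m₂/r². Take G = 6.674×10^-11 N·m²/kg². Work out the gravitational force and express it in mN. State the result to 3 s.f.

F is given directly by: F = Gm₁m₂/r².
m₁ = 4.44×10^5 t = 4.440×10^8 kg; m₂ = 3460 t = 3.460×10^6 kg; r = 62.9 mi = 1.012×10^5 m; G = 6.674×10^-11 N·m²/kg².
F = 1.001×10^-5 N  (the unit combination reduces to kg·m/s² = N)
1.001×10^-5 N × (1 mN / 0.001000 N) = 0.01001 mN

0.0100 mN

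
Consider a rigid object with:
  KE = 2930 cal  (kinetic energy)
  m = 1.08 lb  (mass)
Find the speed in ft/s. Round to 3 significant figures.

734 ft/s

Rearranging: v = √(2·KE/m).
KE = 2930 cal = 12259 J; m = 1.08 lb = 0.4899 kg.
v = 223.7 m/s
223.7 m/s × (1 ft/s / 0.3048 m/s) = 734.0 ft/s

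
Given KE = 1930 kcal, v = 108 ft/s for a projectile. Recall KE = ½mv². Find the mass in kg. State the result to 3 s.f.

14900 kg

Rearranging KE = ½mv² for m: m = 2·KE/v².
KE = 1930 kcal = 8.075×10^6 J; v = 108 ft/s = 32.92 m/s.
m = 14904 kg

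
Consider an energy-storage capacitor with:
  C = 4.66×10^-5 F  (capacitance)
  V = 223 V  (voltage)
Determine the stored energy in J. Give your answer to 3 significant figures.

E is given directly by: E = ½CV².
C = 4.66×10^-5 F; V = 223 V.
E = 1.159 J

1.16 J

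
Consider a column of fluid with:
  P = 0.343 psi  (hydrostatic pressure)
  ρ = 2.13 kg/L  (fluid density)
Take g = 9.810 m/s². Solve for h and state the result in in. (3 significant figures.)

Rearranging P = ρ·g·h for h: h = P/(ρ·g).
P = 0.343 psi = 2365 Pa; ρ = 2.13 kg/L = 2130 kg/m³; g = 9.810 m/s².
h = 0.1132 m
0.1132 m × (1 in / 0.02540 m) = 4.456 in

4.46 in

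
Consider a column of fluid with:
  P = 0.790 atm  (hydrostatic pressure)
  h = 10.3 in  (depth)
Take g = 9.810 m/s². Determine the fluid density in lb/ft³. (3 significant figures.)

1950 lb/ft³

Rearranging: ρ = P/(g·h).
P = 0.790 atm = 80047 Pa; h = 10.3 in = 0.2616 m; g = 9.810 m/s².
ρ = 31189 kg/m³
31189 kg/m³ × (1 lb/ft³ / 16.02 kg/m³) = 1947 lb/ft³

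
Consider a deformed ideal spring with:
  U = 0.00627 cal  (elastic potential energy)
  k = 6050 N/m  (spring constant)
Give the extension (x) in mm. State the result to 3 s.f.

Rearranging: x = √(2U/k).
U = 0.00627 cal = 0.02623 J; k = 6050 N/m.
x = 0.002945 m
0.002945 m × (1 mm / 0.001000 m) = 2.945 mm

2.94 mm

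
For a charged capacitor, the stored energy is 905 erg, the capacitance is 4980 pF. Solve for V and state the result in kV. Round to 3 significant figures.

Rearranging E = ½C·V² for V: V = √(2E/C).
E = 905 erg = 9.050×10^-5 J; C = 4980 pF = 4.980×10^-9 F.
V = 190.6 V  (the unit combination reduces to kg·m²/(A·s³) = V)
190.6 V × (1 kV / 1000 V) = 0.1906 kV

0.191 kV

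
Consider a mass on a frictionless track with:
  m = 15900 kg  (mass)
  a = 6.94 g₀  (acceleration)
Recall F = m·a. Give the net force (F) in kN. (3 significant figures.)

1080 kN

F is given directly by: F = m·a.
m = 15900 kg; a = 6.94 g₀ = 68.06 m/s².
F = 1.082×10^6 N
1.082×10^6 N × (1 kN / 1000 N) = 1082 kN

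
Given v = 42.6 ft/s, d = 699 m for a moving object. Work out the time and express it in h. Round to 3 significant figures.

Solving v = d/t for t: t = d/v.
v = 42.6 ft/s = 12.98 m/s; d = 699 m.
t = 53.83 s
53.83 s × (1 h / 3600 s) = 0.01495 h

0.0150 h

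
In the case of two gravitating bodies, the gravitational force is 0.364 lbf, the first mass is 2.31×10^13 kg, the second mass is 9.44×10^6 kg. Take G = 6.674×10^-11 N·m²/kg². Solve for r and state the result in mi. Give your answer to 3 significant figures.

58.9 mi

Solving F = G·m₁·m₂/r² for r: r = √(G·m₁m₂/F).
F = 0.364 lbf = 1.619 N; m₁ = 2.31×10^13 kg; m₂ = 9.44×10^6 kg; G = 6.674×10^-11 N·m²/kg².
r = 94807 m
94807 m × (1 mi / 1609 m) = 58.91 mi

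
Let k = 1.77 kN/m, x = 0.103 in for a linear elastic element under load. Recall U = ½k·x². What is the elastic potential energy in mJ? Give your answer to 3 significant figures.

U is given directly by: U = ½kx².
k = 1.77 kN/m = 1770 N/m; x = 0.103 in = 0.002616 m.
U = 0.006057 J
0.006057 J × (1 mJ / 0.001000 J) = 6.057 mJ

6.06 mJ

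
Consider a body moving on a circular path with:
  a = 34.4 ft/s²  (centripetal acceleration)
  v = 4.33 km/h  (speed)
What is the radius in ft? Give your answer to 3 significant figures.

0.453 ft

Rearranging: r = v²/a.
a = 34.4 ft/s² = 10.49 m/s²; v = 4.33 km/h = 1.203 m/s.
r = 0.1380 m
0.1380 m × (1 ft / 0.3048 m) = 0.4527 ft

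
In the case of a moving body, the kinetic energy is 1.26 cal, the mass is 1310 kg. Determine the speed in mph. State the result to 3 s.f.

Rearranging: v = √(2·KE/m).
KE = 1.26 cal = 5.272 J; m = 1310 kg.
v = 0.08971 m/s
0.08971 m/s × (1 mph / 0.4470 m/s) = 0.2007 mph

0.201 mph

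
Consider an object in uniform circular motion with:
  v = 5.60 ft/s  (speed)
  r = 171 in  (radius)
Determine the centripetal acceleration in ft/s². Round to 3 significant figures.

2.20 ft/s²

Directly: a = v²/r.
v = 5.60 ft/s = 1.707 m/s; r = 171 in = 4.343 m.
a = 0.6708 m/s²
0.6708 m/s² × (1 ft/s² / 0.3048 m/s²) = 2.201 ft/s²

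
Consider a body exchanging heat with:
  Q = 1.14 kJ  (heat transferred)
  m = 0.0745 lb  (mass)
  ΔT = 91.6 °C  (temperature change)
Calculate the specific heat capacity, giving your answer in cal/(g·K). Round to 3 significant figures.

0.0880 cal/(g·K)

Solving Q = m·c·ΔT for c: c = Q/(m·ΔT).
Q = 1.14 kJ = 1140 J; m = 0.0745 lb = 0.03379 kg; ΔT = 91.6 °C = 91.60 K.
c = 368.3 J/(kg·K)
368.3 J/(kg·K) × (1 cal/(g·K) / 4184 J/(kg·K)) = 0.08802 cal/(g·K)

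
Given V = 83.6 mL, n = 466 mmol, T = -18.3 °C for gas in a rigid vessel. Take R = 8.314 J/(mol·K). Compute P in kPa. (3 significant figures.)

From the ideal-gas law: P = nRT/V.
V = 83.6 mL = 8.360×10^-5 m³; n = 466 mmol = 0.4660 mol; T = -18.3 °C = 254.8 K; R = 8.314 J/(mol·K).
P = 1.181×10^7 Pa
1.181×10^7 Pa × (1 kPa / 1000 Pa) = 11811 kPa

11800 kPa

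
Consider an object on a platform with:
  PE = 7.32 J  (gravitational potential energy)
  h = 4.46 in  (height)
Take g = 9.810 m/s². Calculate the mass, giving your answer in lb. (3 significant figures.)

Rearranging: m = PE/(g·h).
PE = 7.32 J; h = 4.46 in = 0.1133 m; g = 9.810 m/s².
m = 6.587 kg
6.587 kg × (1 lb / 0.4536 kg) = 14.52 lb

14.5 lb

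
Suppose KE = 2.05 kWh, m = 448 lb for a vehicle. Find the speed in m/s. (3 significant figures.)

Solving KE = ½mv² for v: v = √(2·KE/m).
KE = 2.05 kWh = 7.380×10^6 J; m = 448 lb = 203.2 kg.
v = 269.5 m/s

270 m/s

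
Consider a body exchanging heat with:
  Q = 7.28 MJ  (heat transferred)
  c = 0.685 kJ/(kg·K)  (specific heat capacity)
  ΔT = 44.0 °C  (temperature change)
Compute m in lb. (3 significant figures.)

533 lb

Rearranging: m = Q/(c·ΔT).
Q = 7.28 MJ = 7.280×10^6 J; c = 0.685 kJ/(kg·K) = 685.0 J/(kg·K); ΔT = 44.0 °C = 44.00 K.
m = 241.5 kg
241.5 kg × (1 lb / 0.4536 kg) = 532.5 lb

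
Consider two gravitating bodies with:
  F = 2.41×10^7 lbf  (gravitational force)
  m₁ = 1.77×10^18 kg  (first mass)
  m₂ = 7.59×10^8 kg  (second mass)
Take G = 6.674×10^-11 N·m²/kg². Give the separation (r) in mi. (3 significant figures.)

18.0 mi

Solving F = G·m₁·m₂/r² for r: r = √(G·m₁m₂/F).
F = 2.41×10^7 lbf = 1.072×10^8 N; m₁ = 1.77×10^18 kg; m₂ = 7.59×10^8 kg; G = 6.674×10^-11 N·m²/kg².
r = 28920 m
28920 m × (1 mi / 1609 m) = 17.97 mi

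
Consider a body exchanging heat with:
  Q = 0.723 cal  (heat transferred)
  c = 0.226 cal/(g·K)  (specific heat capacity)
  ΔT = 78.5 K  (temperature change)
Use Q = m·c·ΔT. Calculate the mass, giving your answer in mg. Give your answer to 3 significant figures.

40.8 mg

Rearranging Q = m·c·ΔT for m: m = Q/(c·ΔT).
Q = 0.723 cal = 3.025 J; c = 0.226 cal/(g·K) = 945.6 J/(kg·K); ΔT = 78.5 K.
m = 4.075×10^-5 kg
4.075×10^-5 kg × (1 mg / 1.000×10^-6 kg) = 40.75 mg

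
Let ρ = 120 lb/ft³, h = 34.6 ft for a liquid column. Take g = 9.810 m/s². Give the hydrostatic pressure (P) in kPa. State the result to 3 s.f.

P is given directly by: P = ρgh.
ρ = 120 lb/ft³ = 1922 kg/m³; h = 34.6 ft = 10.55 m; g = 9.810 m/s².
P = 1.989×10^5 Pa
1.989×10^5 Pa × (1 kPa / 1000 Pa) = 198.9 kPa

199 kPa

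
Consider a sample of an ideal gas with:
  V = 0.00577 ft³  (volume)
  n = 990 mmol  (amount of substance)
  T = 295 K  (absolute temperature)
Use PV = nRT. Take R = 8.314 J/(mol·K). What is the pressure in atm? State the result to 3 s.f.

Directly: P = nRT/V.
V = 0.00577 ft³ = 1.634×10^-4 m³; n = 990 mmol = 0.9900 mol; T = 295 K; R = 8.314 J/(mol·K).
P = 1.486×10^7 Pa  (the unit combination reduces to kg/(m·s²) = Pa)
1.486×10^7 Pa × (1 atm / 1.013×10^5 Pa) = 146.7 atm

147 atm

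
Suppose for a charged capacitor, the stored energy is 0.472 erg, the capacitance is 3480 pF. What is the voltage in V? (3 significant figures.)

Solving E = ½C·V² for V: V = √(2E/C).
E = 0.472 erg = 4.720×10^-8 J; C = 3480 pF = 3.480×10^-9 F.
V = 5.208 V

5.21 V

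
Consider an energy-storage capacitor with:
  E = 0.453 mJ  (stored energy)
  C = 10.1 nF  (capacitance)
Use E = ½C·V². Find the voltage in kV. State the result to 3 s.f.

Solving E = ½C·V² for V: V = √(2E/C).
E = 0.453 mJ = 4.530×10^-4 J; C = 10.1 nF = 1.010×10^-8 F.
V = 299.5 V  (the unit combination reduces to kg·m²/(A·s³) = V)
299.5 V × (1 kV / 1000 V) = 0.2995 kV

0.300 kV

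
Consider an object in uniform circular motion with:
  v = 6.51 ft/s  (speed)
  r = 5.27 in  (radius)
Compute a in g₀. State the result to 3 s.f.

3.00 g₀

Directly: a = v²/r.
v = 6.51 ft/s = 1.984 m/s; r = 5.27 in = 0.1339 m.
a = 29.41 m/s²
29.41 m/s² × (1 g₀ / 9.807 m/s²) = 2.999 g₀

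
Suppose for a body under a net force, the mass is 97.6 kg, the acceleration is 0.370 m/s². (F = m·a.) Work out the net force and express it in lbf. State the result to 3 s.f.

8.12 lbf

Directly: F = m·a.
m = 97.6 kg; a = 0.370 m/s².
F = 36.11 N  (the unit combination reduces to kg·m/s² = N)
36.11 N × (1 lbf / 4.448 N) = 8.118 lbf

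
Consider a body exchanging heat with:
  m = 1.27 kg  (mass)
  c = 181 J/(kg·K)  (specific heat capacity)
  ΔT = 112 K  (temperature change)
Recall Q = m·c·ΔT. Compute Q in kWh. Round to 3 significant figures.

Directly: Q = mcΔT.
m = 1.27 kg; c = 181 J/(kg·K); ΔT = 112 K.
Q = 25745 J
25745 J × (1 kWh / 3.600×10^6 J) = 0.007152 kWh

0.00715 kWh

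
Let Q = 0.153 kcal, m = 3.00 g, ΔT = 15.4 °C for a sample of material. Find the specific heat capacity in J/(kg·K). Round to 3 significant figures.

13900 J/(kg·K)

Rearranging Q = m·c·ΔT for c: c = Q/(m·ΔT).
Q = 0.153 kcal = 640.2 J; m = 3.00 g = 0.003000 kg; ΔT = 15.4 °C = 15.40 K.
c = 13856 J/(kg·K)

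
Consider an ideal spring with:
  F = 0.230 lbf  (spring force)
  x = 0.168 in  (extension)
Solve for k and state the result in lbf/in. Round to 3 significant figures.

Rearranging: k = F/x.
F = 0.230 lbf = 1.023 N; x = 0.168 in = 0.004267 m.
k = 239.8 N/m
239.8 N/m × (1 lbf/in / 175.1 N/m) = 1.369 lbf/in

1.37 lbf/in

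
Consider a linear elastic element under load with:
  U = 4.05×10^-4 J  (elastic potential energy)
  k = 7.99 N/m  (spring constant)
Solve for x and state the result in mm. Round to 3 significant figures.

10.1 mm

Rearranging U = ½k·x² for x: x = √(2U/k).
U = 4.05×10^-4 J; k = 7.99 N/m.
x = 0.01007 m
0.01007 m × (1 mm / 0.001000 m) = 10.07 mm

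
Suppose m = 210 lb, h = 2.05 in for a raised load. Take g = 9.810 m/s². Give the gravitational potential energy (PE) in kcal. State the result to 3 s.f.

0.0116 kcal

PE is given directly by: PE = mgh.
m = 210 lb = 95.25 kg; h = 2.05 in = 0.05207 m; g = 9.810 m/s².
PE = 48.66 J  (the unit combination reduces to kg·m²/s² = J)
48.66 J × (1 kcal / 4184 J) = 0.01163 kcal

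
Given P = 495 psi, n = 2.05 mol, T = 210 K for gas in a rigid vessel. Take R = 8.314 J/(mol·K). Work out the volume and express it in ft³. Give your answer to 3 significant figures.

From the ideal-gas law: V = nRT/P.
P = 495 psi = 3.413×10^6 Pa; n = 2.05 mol; T = 210 K; R = 8.314 J/(mol·K).
V = 0.001049 m³
0.001049 m³ × (1 ft³ / 0.02832 m³) = 0.03704 ft³

0.0370 ft³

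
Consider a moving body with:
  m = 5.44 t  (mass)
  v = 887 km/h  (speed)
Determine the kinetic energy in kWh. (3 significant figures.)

KE is given directly by: KE = ½mv².
m = 5.44 t = 5440 kg; v = 887 km/h = 246.4 m/s.
KE = 1.651×10^8 J  (the unit combination reduces to kg·m²/s² = J)
1.651×10^8 J × (1 kWh / 3.600×10^6 J) = 45.87 kWh

45.9 kWh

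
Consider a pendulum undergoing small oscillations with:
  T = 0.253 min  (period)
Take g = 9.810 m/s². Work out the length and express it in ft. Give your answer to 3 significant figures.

188 ft

Rearranging T = 2π√(L/g) for L: L = g·(T/2π)².
T = 0.253 min = 15.18 s; g = 9.810 m/s².
L = 57.26 m
57.26 m × (1 ft / 0.3048 m) = 187.9 ft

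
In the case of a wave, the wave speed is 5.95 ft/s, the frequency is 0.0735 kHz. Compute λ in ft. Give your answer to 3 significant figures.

Rearranging: λ = v/f.
v = 5.95 ft/s = 1.814 m/s; f = 0.0735 kHz = 73.50 Hz.
λ = 0.02467 m
0.02467 m × (1 ft / 0.3048 m) = 0.08095 ft

0.0810 ft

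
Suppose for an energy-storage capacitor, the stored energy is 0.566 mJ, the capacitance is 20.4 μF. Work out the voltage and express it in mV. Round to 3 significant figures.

7450 mV

Rearranging: V = √(2E/C).
E = 0.566 mJ = 5.660×10^-4 J; C = 20.4 μF = 2.040×10^-5 F.
V = 7.449 V  (the unit combination reduces to kg·m²/(A·s³) = V)
7.449 V × (1 mV / 0.001000 V) = 7449 mV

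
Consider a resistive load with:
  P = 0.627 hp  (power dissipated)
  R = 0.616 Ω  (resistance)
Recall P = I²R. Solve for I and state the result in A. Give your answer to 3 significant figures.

27.6 A

Solving P = I²R for I: I = √(P/R).
P = 0.627 hp = 467.6 W; R = 0.616 Ω.
I = 27.55 A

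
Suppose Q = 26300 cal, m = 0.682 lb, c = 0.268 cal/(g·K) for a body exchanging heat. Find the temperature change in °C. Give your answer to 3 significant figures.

317 °C

Rearranging: ΔT = Q/(m·c).
Q = 26300 cal = 1.100×10^5 J; m = 0.682 lb = 0.3093 kg; c = 0.268 cal/(g·K) = 1121 J/(kg·K).
ΔT = 317.2 K
Since 1 °C = 1 K, 317.2 °C.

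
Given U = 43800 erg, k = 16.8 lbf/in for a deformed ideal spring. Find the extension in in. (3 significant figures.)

Rearranging U = ½k·x² for x: x = √(2U/k).
U = 43800 erg = 0.004380 J; k = 16.8 lbf/in = 2942 N/m.
x = 0.001726 m
0.001726 m × (1 in / 0.02540 m) = 0.06793 in

0.0679 in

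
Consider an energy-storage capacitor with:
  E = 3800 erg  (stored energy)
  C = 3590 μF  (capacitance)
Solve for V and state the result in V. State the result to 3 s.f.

Rearranging: V = √(2E/C).
E = 3800 erg = 3.800×10^-4 J; C = 3590 μF = 0.003590 F.
V = 0.4601 V  (the unit combination reduces to kg·m²/(A·s³) = V)

0.460 V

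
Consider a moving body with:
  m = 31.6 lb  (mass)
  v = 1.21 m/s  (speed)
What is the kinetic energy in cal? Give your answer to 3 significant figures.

KE is given directly by: KE = ½mv².
m = 31.6 lb = 14.33 kg; v = 1.21 m/s.
KE = 10.49 J  (the unit combination reduces to kg·m²/s² = J)
10.49 J × (1 cal / 4.184 J) = 2.508 cal

2.51 cal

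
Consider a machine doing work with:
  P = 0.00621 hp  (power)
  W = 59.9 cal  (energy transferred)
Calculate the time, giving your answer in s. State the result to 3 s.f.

54.1 s

Rearranging P = W/t for t: t = W/P.
P = 0.00621 hp = 4.631 W; W = 59.9 cal = 250.6 J.
t = 54.12 s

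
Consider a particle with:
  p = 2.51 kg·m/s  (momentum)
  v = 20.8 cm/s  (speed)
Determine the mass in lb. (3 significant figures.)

Rearranging: m = p/v.
p = 2.51 kg·m/s; v = 20.8 cm/s = 0.2080 m/s.
m = 12.07 kg
12.07 kg × (1 lb / 0.4536 kg) = 26.60 lb

26.6 lb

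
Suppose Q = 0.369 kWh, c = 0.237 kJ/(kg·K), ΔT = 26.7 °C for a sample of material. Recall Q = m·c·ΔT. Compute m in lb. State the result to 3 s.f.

463 lb

Solving Q = m·c·ΔT for m: m = Q/(c·ΔT).
Q = 0.369 kWh = 1.328×10^6 J; c = 0.237 kJ/(kg·K) = 237.0 J/(kg·K); ΔT = 26.7 °C = 26.70 K.
m = 209.9 kg
209.9 kg × (1 lb / 0.4536 kg) = 462.8 lb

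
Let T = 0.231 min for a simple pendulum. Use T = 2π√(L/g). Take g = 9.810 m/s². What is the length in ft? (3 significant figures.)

157 ft

Solving T = 2π√(L/g) for L: L = g·(T/2π)².
T = 0.231 min = 13.86 s; g = 9.810 m/s².
L = 47.73 m
47.73 m × (1 ft / 0.3048 m) = 156.6 ft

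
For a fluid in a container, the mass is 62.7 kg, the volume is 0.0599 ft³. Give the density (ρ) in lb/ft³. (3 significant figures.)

Directly: ρ = m/V.
m = 62.7 kg; V = 0.0599 ft³ = 0.001696 m³.
ρ = 36965 kg/m³
36965 kg/m³ × (1 lb/ft³ / 16.02 kg/m³) = 2308 lb/ft³

2310 lb/ft³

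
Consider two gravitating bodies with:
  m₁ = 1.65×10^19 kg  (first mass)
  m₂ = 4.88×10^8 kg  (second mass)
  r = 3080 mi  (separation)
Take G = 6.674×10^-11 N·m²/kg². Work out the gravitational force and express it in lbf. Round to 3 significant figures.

4920 lbf

From Newton's law of gravitation: F = Gm₁m₂/r².
m₁ = 1.65×10^19 kg; m₂ = 4.88×10^8 kg; r = 3080 mi = 4.957×10^6 m; G = 6.674×10^-11 N·m²/kg².
F = 21872 N
21872 N × (1 lbf / 4.448 N) = 4917 lbf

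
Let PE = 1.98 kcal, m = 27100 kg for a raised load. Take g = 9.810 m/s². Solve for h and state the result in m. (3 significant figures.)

0.0312 m

Solving PE = m·g·h for h: h = PE/(m·g).
PE = 1.98 kcal = 8284 J; m = 27100 kg; g = 9.810 m/s².
h = 0.03116 m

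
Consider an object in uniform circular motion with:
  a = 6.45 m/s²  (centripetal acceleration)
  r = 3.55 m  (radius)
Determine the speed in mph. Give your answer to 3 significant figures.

Rearranging a = v²/r for v: v = √(a·r).
a = 6.45 m/s²; r = 3.55 m.
v = 4.785 m/s
4.785 m/s × (1 mph / 0.4470 m/s) = 10.70 mph

10.7 mph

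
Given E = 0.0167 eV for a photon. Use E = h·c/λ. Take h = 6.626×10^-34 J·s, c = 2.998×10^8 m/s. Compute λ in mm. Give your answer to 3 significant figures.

0.0742 mm

Rearranging: λ = hc/E.
E = 0.0167 eV = 2.676×10^-21 J; h = 6.626×10^-34 J·s; c = 2.998×10^8 m/s.
λ = 7.424×10^-5 m
7.424×10^-5 m × (1 mm / 0.001000 m) = 0.07424 mm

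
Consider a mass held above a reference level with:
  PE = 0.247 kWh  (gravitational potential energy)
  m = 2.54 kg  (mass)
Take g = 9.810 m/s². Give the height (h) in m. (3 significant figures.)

35700 m

Rearranging PE = m·g·h for h: h = PE/(m·g).
PE = 0.247 kWh = 8.892×10^5 J; m = 2.54 kg; g = 9.810 m/s².
h = 35686 m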